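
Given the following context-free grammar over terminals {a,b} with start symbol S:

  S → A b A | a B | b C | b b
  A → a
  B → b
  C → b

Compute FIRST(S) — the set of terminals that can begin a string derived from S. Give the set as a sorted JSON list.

Compute FIRST by fixpoint:
[1]
  A via A→a: +{a}
  B via B→b: +{b}
  C via C→b: +{b}
  S via S→A b A: +{a}
  S via S→b C: +{b}
  S: {a,b}  A: {a}  B: {b}  C: {b}
[2] — fixpoint
  S: {a,b}  A: {a}  B: {b}  C: {b}

FIRST(S) = ["a", "b"]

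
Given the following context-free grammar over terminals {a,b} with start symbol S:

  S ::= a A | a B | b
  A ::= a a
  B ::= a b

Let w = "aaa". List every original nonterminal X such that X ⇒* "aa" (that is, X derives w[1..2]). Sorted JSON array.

CNF form of G:
  S -> T0 A | T0 B | b
  A -> T0 T0
  B -> T0 T1
  T0 -> a
  T1 -> b

CYK table (by increasing span) — only the sub-triangle for w[1..2]:
  cell(1,1) a: {T0}  orig:{}
  cell(2,2) a: {T0}  orig:{}
  cell(1,2) aa: {A}

Original NTs in T[1,2] deriving "aa": ["A"]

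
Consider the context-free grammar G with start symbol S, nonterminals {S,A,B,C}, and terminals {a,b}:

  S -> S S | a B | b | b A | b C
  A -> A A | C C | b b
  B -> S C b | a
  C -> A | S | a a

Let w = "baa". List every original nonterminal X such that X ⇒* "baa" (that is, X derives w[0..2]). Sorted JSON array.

CNF form of G:
  S -> S S | T0 A | T0 C | T1 B | b
  A -> A A | C C | T0 T0
  B -> S X2 | a
  C -> A A | C C | S S | T0 A | T0 C | T0 T0 | T1 B | T1 T1 | b
  T0 -> b
  T1 -> a
  X2 -> C T0

Fill CYK table bottom-up, restricted to cells inside w[0..2]:
  cell(0,0) b: {C,S,T0}  orig:{C,S}
  cell(1,1) a: {B,T1}  orig:{B}
  cell(2,2) a: {B,T1}  orig:{B}
  cell(0,1) ba: ∅
  cell(1,2) aa: {C,S}
  cell(0,2) baa: {A,C,S}

Original NTs in T[0,2] deriving "baa": ["A", "C", "S"]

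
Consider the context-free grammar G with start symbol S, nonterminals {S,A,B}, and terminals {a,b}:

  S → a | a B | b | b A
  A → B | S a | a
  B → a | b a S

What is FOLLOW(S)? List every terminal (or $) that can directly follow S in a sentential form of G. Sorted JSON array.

Compute FIRST by fixpoint:
pass 1:
  A via A→a: +{a}
  B via B→a: +{a}
  B via B→b a S: +{b}
  S via S→a: +{a}
  S via S→b: +{b}
  S: {a,b}  A: {a}  B: {a,b}
pass 2:
  A via A→B: +{b}
  S: {a,b}  A: {a,b}  B: {a,b}
pass 3: (stable)
  S: {a,b}  A: {a,b}  B: {a,b}

FOLLOW sets:
initialize: $ ∈ FOLLOW(S)
pass 1:
  A→S a: FOLLOW(S) ⊇ FIRST(a) = {a}; new: +{a}
  S→a B: FOLLOW(B) ⊇ FOLLOW(S) ⊇ {$,a}; new: +{$,a}
  S→b A: FOLLOW(A) ⊇ FOLLOW(S) ⊇ {$,a}; new: +{$,a}
  FOLLOW[S]={$,a}  FOLLOW[A]={$,a}  FOLLOW[B]={$,a}
pass 2: (stable)
  FOLLOW[S]={$,a}  FOLLOW[A]={$,a}  FOLLOW[B]={$,a}

FOLLOW(S) = ["$", "a"]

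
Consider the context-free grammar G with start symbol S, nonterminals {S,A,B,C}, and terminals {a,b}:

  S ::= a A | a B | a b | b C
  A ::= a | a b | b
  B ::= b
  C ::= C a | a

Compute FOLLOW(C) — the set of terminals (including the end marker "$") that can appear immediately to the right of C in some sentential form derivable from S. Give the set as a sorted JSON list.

FIRST iteration:
iter 1:
  A via A→a: +{a}
  A via A→b: +{b}
  B via B→b: +{b}
  C via C→a: +{a}
  S via S→a A: +{a}
  S via S→b C: +{b}
  FIRST(S)={a,b}  FIRST(A)={a,b}  FIRST(B)={b}  FIRST(C)={a}
iter 2: done
  FIRST(S)={a,b}  FIRST(A)={a,b}  FIRST(B)={b}  FIRST(C)={a}

FOLLOW sets:
seed FOLLOW(S) with $
iter 1:
  C→C a: FOLLOW(C) ⊇ FIRST(a) = {a}; new: +{a}
  S→a A: FOLLOW(A) ⊇ FOLLOW(S) ⊇ {$}; new: +{$}
  S→a B: FOLLOW(B) ⊇ FOLLOW(S) ⊇ {$}; new: +{$}
  S→b C: FOLLOW(C) ⊇ FOLLOW(S) ⊇ {$}; new: +{$}
  FOLLOW(S)={$}  FOLLOW(A)={$}  FOLLOW(B)={$}  FOLLOW(C)={$,a}
iter 2: (stable)
  FOLLOW(S)={$}  FOLLOW(A)={$}  FOLLOW(B)={$}  FOLLOW(C)={$,a}

FOLLOW(C) = ["$", "a"]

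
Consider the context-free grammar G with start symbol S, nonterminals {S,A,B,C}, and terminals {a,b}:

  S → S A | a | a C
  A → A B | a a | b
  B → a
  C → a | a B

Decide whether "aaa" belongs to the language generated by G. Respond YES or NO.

CNF form of G:
  S -> S A | T0 C | a
  A -> A B | T0 T0 | b
  B -> a
  C -> T0 B | a
  T0 -> a

Fill CYK table bottom-up:
  T[0,0] 'a' = {B,C,S,T0}  orig:{B,C,S}
  T[1,1] 'a' = {B,C,S,T0}  orig:{B,C,S}
  T[2,2] 'a' = {B,C,S,T0}  orig:{B,C,S}
  T[0,1] 'aa' = {A,C,S}
  T[1,2] 'aa' = {A,C,S}
  T[0,2] 'aaa' = {A,S}

S ∈ T[0,2] ⇒ YES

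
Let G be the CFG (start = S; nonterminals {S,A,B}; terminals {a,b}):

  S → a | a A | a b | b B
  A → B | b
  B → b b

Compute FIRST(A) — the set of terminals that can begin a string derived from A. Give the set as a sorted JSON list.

FIRST iteration:
round 1:
  A via A→b: +{b}
  B via B→b b: +{b}
  S via S→a: +{a}
  S via S→b B: +{b}
  FIRST[S]={a,b}  FIRST[A]={b}  FIRST[B]={b}
round 2: done
  FIRST[S]={a,b}  FIRST[A]={b}  FIRST[B]={b}

FIRST(A) = ["b"]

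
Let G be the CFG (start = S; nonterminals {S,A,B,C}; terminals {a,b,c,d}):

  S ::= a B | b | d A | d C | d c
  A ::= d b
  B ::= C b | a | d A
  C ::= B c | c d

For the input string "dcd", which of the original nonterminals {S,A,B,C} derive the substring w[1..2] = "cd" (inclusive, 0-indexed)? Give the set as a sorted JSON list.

Convert to CNF:
  S -> T0 A | T0 C | T0 T2 | T3 B | b
  A -> T0 T1
  B -> C T1 | T0 A | a
  C -> B T2 | T2 T0
  T0 -> d
  T1 -> b
  T2 -> c
  T3 -> a

Fill CYK table bottom-up, restricted to cells inside w[1..2]:
  [1..1]={T2}  "c"  orig:{}
  [2..2]={T0}  "d"  orig:{}
  [1..2]={C}  "cd"

Original NTs in T[1,2] deriving "cd": ["C"]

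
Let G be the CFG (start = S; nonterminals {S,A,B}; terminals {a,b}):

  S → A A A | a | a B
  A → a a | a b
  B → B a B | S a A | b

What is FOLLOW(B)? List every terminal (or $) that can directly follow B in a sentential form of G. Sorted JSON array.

Compute FIRST by fixpoint:
[1]
  A via A→a a: +{a}
  B via B→b: +{b}
  S via S→A A A: +{a}
  FIRST[S]={a}  FIRST[A]={a}  FIRST[B]={b}
[2]
  B via B→S a A: +{a}
  FIRST[S]={a}  FIRST[A]={a}  FIRST[B]={a,b}
[3] — fixpoint
  FIRST[S]={a}  FIRST[A]={a}  FIRST[B]={a,b}

FOLLOW sets:
initialize: $ ∈ FOLLOW(S)
round 1:
  B→B a B: FOLLOW(B) ⊇ FIRST(a) = {a}; new: +{a}
  B→S a A: FOLLOW(S) ⊇ FIRST(a) = {a}; new: +{a}
  B→S a A: FOLLOW(A) ⊇ FOLLOW(B) ⊇ {a}; new: +{a}
  S→A A A: FOLLOW(A) ⊇ FOLLOW(S) ⊇ {$,a}; new: +{$}
  S→a B: FOLLOW(B) ⊇ FOLLOW(S) ⊇ {$,a}; new: +{$}
  S: {$,a}  A: {$,a}  B: {$,a}
round 2: done
  S: {$,a}  A: {$,a}  B: {$,a}

FOLLOW(B) = ["$", "a"]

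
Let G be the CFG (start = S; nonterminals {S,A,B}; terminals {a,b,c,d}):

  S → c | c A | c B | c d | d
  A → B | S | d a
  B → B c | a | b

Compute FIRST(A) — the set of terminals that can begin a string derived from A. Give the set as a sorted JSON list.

FIRST sets, iterate to fixpoint:
pass 1:
  A via A→d a: +{d}
  B via B→a: +{a}
  B via B→b: +{b}
  S via S→c: +{c}
  S via S→d: +{d}
  FIRST(S)={c,d}  FIRST(A)={d}  FIRST(B)={a,b}
pass 2:
  A via A→B: +{a,b}
  A via A→S: +{c}
  FIRST(S)={c,d}  FIRST(A)={a,b,c,d}  FIRST(B)={a,b}
pass 3: (stable)
  FIRST(S)={c,d}  FIRST(A)={a,b,c,d}  FIRST(B)={a,b}

FIRST(A) = ["a", "b", "c", "d"]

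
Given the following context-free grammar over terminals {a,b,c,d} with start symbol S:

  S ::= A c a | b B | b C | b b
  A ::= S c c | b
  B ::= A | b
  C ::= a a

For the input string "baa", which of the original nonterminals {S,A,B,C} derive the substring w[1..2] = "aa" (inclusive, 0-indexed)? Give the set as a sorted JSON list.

CNF form of G:
  S -> A X5 | T2 B | T2 C | T2 T2
  A -> S X3 | b
  B -> S X4 | b
  C -> T1 T1
  T0 -> c
  T1 -> a
  T2 -> b
  X3 -> T0 T0
  X4 -> T0 T0
  X5 -> T0 T1

CYK table (by increasing span) (cells [i..j] with 1 ≤ i ≤ j ≤ 2 only):
  cell(1,1) a: {T1}  orig:{}
  cell(2,2) a: {T1}  orig:{}
  cell(1,2) aa: {C}

Original NTs in T[1,2] deriving "aa": ["C"]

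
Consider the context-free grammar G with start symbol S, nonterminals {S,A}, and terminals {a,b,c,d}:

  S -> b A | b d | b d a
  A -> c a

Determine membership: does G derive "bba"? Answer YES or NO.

Convert to CNF:
  S -> T2 A | T2 T3 | T2 X4
  A -> T0 T1
  T0 -> c
  T1 -> a
  T2 -> b
  T3 -> d
  X4 -> T3 T1

Fill CYK table bottom-up:
  cell(0,0) b: {T2}  orig:{}
  cell(1,1) b: {T2}  orig:{}
  cell(2,2) a: {T1}  orig:{}
  cell(0,1) bb: ∅
  cell(1,2) ba: ∅
  cell(0,2) bba: ∅

S ∉ T[0,2] ⇒ NO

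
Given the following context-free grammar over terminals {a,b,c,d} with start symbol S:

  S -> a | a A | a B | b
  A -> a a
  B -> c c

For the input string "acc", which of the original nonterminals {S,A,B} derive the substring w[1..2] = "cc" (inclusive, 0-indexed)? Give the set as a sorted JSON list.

CNF form of G:
  S -> T0 A | T0 B | a | b
  A -> T0 T0
  B -> T1 T1
  T0 -> a
  T1 -> c

Fill CYK table bottom-up — only the sub-triangle for w[1..2]:
  [1..1]={T1}  "c"  orig:{}
  [2..2]={T1}  "c"  orig:{}
  [1..2]={B}  "cc"

Original NTs in T[1,2] deriving "cc": ["B"]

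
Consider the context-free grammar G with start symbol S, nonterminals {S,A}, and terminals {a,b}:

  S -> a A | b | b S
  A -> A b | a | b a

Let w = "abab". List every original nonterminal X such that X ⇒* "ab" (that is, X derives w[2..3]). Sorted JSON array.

CNF form of G:
  S -> T0 S | T1 A | b
  A -> A T0 | T0 T1 | a
  T0 -> b
  T1 -> a

CYK table (by increasing span) — only the sub-triangle for w[2..3]:
  [2..2]={A,T1}  "a"  orig:{A}
  [3..3]={S,T0}  "b"  orig:{S}
  [2..3]={A}  "ab"

Original NTs in T[2,3] deriving "ab": ["A"]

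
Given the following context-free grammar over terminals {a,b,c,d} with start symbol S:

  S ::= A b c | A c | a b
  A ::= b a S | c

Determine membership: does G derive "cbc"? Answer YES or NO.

CNF form of G:
  S -> A T2 | A X4 | T1 T0
  A -> T0 X3 | c
  T0 -> b
  T1 -> a
  T2 -> c
  X3 -> T1 S
  X4 -> T0 T2

CYK table (by increasing span):
  [0..0]={A,T2}  "c"  orig:{A}
  [1..1]={T0}  "b"  orig:{}
  [2..2]={A,T2}  "c"  orig:{A}
  [0..1]=∅  "cb"
  [1..2]={X4}  "bc"  orig:{}
  [0..2]={S}  "cbc"

S ∈ T[0,2] ⇒ YES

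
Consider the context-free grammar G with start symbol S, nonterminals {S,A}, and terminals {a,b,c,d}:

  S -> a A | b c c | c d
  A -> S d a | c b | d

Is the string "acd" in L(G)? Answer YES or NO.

CNF form of G:
  S -> T1 A | T2 T0 | T3 X5
  A -> S X4 | T2 T3 | d
  T0 -> d
  T1 -> a
  T2 -> c
  T3 -> b
  X4 -> T0 T1
  X5 -> T2 T2

CYK table (by increasing span):
  [0..0]={T1}  "a"  orig:{}
  [1..1]={T2}  "c"  orig:{}
  [2..2]={A,T0}  "d"  orig:{A}
  [0..1]=∅  "ac"
  [1..2]={S}  "cd"
  [0..2]=∅  "acd"

S ∉ T[0,2] ⇒ NO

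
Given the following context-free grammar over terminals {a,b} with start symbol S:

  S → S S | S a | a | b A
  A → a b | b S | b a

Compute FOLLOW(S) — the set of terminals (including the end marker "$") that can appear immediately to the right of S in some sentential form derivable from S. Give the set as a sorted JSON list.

FIRST iteration:
round 1:
  A via A→a b: +{a}
  A via A→b S: +{b}
  S via S→a: +{a}
  S via S→b A: +{b}
  FIRST(S)={a,b}  FIRST(A)={a,b}
round 2: (no change)
  FIRST(S)={a,b}  FIRST(A)={a,b}

FOLLOW iteration:
initialize: $ ∈ FOLLOW(S)
round 1:
  S→S S: FOLLOW(S) ⊇ FIRST(S) = {a,b}; new: +{a,b}
  S→b A: FOLLOW(A) ⊇ FOLLOW(S) ⊇ {$,a,b}; new: +{$,a,b}
  S: {$,a,b}  A: {$,a,b}
round 2: (no change)
  S: {$,a,b}  A: {$,a,b}

FOLLOW(S) = ["$", "a", "b"]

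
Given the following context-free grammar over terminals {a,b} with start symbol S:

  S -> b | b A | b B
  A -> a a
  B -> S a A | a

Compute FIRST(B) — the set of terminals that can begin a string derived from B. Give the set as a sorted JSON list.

FIRST sets, iterate to fixpoint:
[1]
  A via A→a a: +{a}
  B via B→a: +{a}
  S via S→b: +{b}
  FIRST(S)={b}  FIRST(A)={a}  FIRST(B)={a}
[2]
  B via B→S a A: +{b}
  FIRST(S)={b}  FIRST(A)={a}  FIRST(B)={a,b}
[3] (no change)
  FIRST(S)={b}  FIRST(A)={a}  FIRST(B)={a,b}

FIRST(B) = ["a", "b"]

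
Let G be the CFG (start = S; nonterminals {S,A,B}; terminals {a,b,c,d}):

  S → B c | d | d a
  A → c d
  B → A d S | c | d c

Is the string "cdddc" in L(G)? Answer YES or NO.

Convert to CNF:
  S -> B T0 | T1 T2 | d
  A -> T0 T1
  B -> A X3 | T1 T0 | c
  T0 -> c
  T1 -> d
  T2 -> a
  X3 -> T1 S

CYK fill:
  cell(0,0) c: {B,T0}  orig:{B}
  cell(1,1) d: {S,T1}  orig:{S}
  cell(2,2) d: {S,T1}  orig:{S}
  cell(3,3) d: {S,T1}  orig:{S}
  cell(4,4) c: {B,T0}  orig:{B}
  cell(0,1) cd: {A}
  cell(1,2) dd: {X3}  orig:{}
  cell(2,3) dd: {X3}  orig:{}
  cell(3,4) dc: {B}
  cell(0,2) cdd: ∅
  cell(1,3) ddd: ∅
  cell(2,4) ddc: ∅
  cell(0,3) cddd: {B}
  cell(1,4) dddc: ∅
  cell(0,4) cdddc: {S}

S ∈ T[0,4] ⇒ YES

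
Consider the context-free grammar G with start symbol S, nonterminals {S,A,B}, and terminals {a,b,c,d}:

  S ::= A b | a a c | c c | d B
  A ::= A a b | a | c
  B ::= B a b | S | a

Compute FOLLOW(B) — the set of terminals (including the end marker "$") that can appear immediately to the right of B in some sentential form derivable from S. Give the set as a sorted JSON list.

FIRST sets, iterate to fixpoint:
pass 1:
  A via A→a: +{a}
  A via A→c: +{c}
  B via B→a: +{a}
  S via S→A b: +{a,c}
  S via S→d B: +{d}
  FIRST[S]={a,c,d}  FIRST[A]={a,c}  FIRST[B]={a}
pass 2:
  B via B→S: +{c,d}
  FIRST[S]={a,c,d}  FIRST[A]={a,c}  FIRST[B]={a,c,d}
pass 3: done
  FIRST[S]={a,c,d}  FIRST[A]={a,c}  FIRST[B]={a,c,d}

FOLLOW sets:
initialize: $ ∈ FOLLOW(S)
[1]
  A→A a b: FOLLOW(A) ⊇ FIRST(a) = {a}; new: +{a}
  B→B a b: FOLLOW(B) ⊇ FIRST(a) = {a}; new: +{a}
  B→S: FOLLOW(S) ⊇ FOLLOW(B) ⊇ {a}; new: +{a}
  S→A b: FOLLOW(A) ⊇ FIRST(b) = {b}; new: +{b}
  S→d B: FOLLOW(B) ⊇ FOLLOW(S) ⊇ {$,a}; new: +{$}
  FOLLOW[S]={$,a}  FOLLOW[A]={a,b}  FOLLOW[B]={$,a}
[2] (stable)
  FOLLOW[S]={$,a}  FOLLOW[A]={a,b}  FOLLOW[B]={$,a}

FOLLOW(B) = ["$", "a"]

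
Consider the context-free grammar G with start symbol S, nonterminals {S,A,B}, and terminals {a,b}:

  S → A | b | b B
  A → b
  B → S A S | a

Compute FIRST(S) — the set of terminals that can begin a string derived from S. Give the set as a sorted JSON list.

FIRST iteration:
iter 1:
  A via A→b: +{b}
  B via B→a: +{a}
  S via S→A: +{b}
  FIRST(S)={b}  FIRST(A)={b}  FIRST(B)={a}
iter 2:
  B via B→S A S: +{b}
  FIRST(S)={b}  FIRST(A)={b}  FIRST(B)={a,b}
iter 3: — fixpoint
  FIRST(S)={b}  FIRST(A)={b}  FIRST(B)={a,b}

FIRST(S) = ["b"]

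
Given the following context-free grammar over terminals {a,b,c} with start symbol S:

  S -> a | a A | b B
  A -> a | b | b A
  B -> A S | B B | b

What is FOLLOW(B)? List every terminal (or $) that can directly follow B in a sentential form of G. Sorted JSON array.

FIRST iteration:
iter 1:
  A via A→a: +{a}
  A via A→b: +{b}
  B via B→A S: +{a,b}
  S via S→a: +{a}
  S via S→b B: +{b}
  FIRST[S]={a,b}  FIRST[A]={a,b}  FIRST[B]={a,b}
iter 2: (stable)
  FIRST[S]={a,b}  FIRST[A]={a,b}  FIRST[B]={a,b}

Compute FOLLOW by fixpoint:
FOLLOW(S) := {$}
round 1:
  B→A S: FOLLOW(A) ⊇ FIRST(S) = {a,b}; new: +{a,b}
  B→B B: FOLLOW(B) ⊇ FIRST(B) = {a,b}; new: +{a,b}
  S→a A: FOLLOW(A) ⊇ FOLLOW(S) ⊇ {$}; new: +{$}
  S→b B: FOLLOW(B) ⊇ FOLLOW(S) ⊇ {$}; new: +{$}
  S: {$}  A: {$,a,b}  B: {$,a,b}
round 2:
  B→A S: FOLLOW(S) ⊇ FOLLOW(B) ⊇ {$,a,b}; new: +{a,b}
  S: {$,a,b}  A: {$,a,b}  B: {$,a,b}
round 3: — fixpoint
  S: {$,a,b}  A: {$,a,b}  B: {$,a,b}

FOLLOW(B) = ["$", "a", "b"]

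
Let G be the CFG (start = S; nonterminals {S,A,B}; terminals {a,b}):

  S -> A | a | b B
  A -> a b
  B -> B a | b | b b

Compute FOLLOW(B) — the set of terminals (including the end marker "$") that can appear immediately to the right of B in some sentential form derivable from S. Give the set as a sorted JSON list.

FIRST sets, iterate to fixpoint:
iter 1:
  A via A→a b: +{a}
  B via B→b: +{b}
  S via S→A: +{a}
  S via S→b B: +{b}
  FIRST(S)={a,b}  FIRST(A)={a}  FIRST(B)={b}
iter 2: (no change)
  FIRST(S)={a,b}  FIRST(A)={a}  FIRST(B)={b}

Compute FOLLOW by fixpoint:
seed FOLLOW(S) with $
pass 1:
  B→B a: FOLLOW(B) ⊇ FIRST(a) = {a}; new: +{a}
  S→A: FOLLOW(A) ⊇ FOLLOW(S) ⊇ {$}; new: +{$}
  S→b B: FOLLOW(B) ⊇ FOLLOW(S) ⊇ {$}; new: +{$}
  S: {$}  A: {$}  B: {$,a}
pass 2: (no change)
  S: {$}  A: {$}  B: {$,a}

FOLLOW(B) = ["$", "a"]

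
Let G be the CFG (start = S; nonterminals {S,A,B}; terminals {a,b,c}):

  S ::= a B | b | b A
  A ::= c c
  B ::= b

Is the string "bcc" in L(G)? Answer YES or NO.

CNF form of G:
  S -> T1 B | T2 A | b
  A -> T0 T0
  B -> b
  T0 -> c
  T1 -> a
  T2 -> b

CYK table (by increasing span):
  cell(0,0) b: {B,S,T2}  orig:{B,S}
  cell(1,1) c: {T0}  orig:{}
  cell(2,2) c: {T0}  orig:{}
  cell(0,1) bc: ∅
  cell(1,2) cc: {A}
  cell(0,2) bcc: {S}

S ∈ T[0,2] ⇒ YES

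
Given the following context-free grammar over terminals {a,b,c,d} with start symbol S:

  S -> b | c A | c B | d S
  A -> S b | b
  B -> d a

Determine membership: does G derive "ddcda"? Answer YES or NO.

Convert to CNF:
  S -> T1 S | T3 A | T3 B | b
  A -> S T0 | b
  B -> T1 T2
  T0 -> b
  T1 -> d
  T2 -> a
  T3 -> c

Fill CYK table bottom-up:
  [0..0]={T1}  "d"  orig:{}
  [1..1]={T1}  "d"  orig:{}
  [2..2]={T3}  "c"  orig:{}
  [3..3]={T1}  "d"  orig:{}
  [4..4]={T2}  "a"  orig:{}
  [0..1]=∅  "dd"
  [1..2]=∅  "dc"
  [2..3]=∅  "cd"
  [3..4]={B}  "da"
  [0..2]=∅  "ddc"
  [1..3]=∅  "dcd"
  [2..4]={S}  "cda"
  [0..3]=∅  "ddcd"
  [1..4]={S}  "dcda"
  [0..4]={S}  "ddcda"

S ∈ T[0,4] ⇒ YES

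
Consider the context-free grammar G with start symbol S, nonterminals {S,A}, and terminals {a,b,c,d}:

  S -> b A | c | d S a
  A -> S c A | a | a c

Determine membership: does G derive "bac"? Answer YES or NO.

CNF form of G:
  S -> T2 A | T3 X5 | c
  A -> S X4 | T1 T0 | a
  T0 -> c
  T1 -> a
  T2 -> b
  T3 -> d
  X4 -> T0 A
  X5 -> S T1

CYK table (by increasing span):
  T[0,0] 'b' = {T2}  orig:{}
  T[1,1] 'a' = {A,T1}  orig:{A}
  T[2,2] 'c' = {S,T0}  orig:{S}
  T[0,1] 'ba' = {S}
  T[1,2] 'ac' = {A}
  T[0,2] 'bac' = {S}

S ∈ T[0,2] ⇒ YES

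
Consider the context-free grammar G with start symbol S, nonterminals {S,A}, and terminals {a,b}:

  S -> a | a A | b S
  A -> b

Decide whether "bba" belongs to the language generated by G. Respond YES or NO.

Convert to CNF:
  S -> T0 A | T1 S | a
  A -> b
  T0 -> a
  T1 -> b

Fill CYK table bottom-up:
  cell(0,0) b: {A,T1}  orig:{A}
  cell(1,1) b: {A,T1}  orig:{A}
  cell(2,2) a: {S,T0}  orig:{S}
  cell(0,1) bb: ∅
  cell(1,2) ba: {S}
  cell(0,2) bba: {S}

S ∈ T[0,2] ⇒ YES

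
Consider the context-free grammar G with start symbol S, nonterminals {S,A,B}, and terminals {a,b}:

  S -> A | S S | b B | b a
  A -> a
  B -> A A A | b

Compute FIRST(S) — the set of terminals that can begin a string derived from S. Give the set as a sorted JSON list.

Compute FIRST by fixpoint:
iter 1:
  A via A→a: +{a}
  B via B→A A A: +{a}
  B via B→b: +{b}
  S via S→A: +{a}
  S via S→b B: +{b}
  FIRST(S)={a,b}  FIRST(A)={a}  FIRST(B)={a,b}
iter 2: (stable)
  FIRST(S)={a,b}  FIRST(A)={a}  FIRST(B)={a,b}

FIRST(S) = ["a", "b"]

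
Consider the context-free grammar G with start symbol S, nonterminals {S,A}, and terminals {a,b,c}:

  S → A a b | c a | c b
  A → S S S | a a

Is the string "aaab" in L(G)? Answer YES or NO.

CNF form of G:
  S -> A X4 | T2 T0 | T2 T1
  A -> S X3 | T0 T0
  T0 -> a
  T1 -> b
  T2 -> c
  X3 -> S S
  X4 -> T0 T1

Fill CYK table bottom-up:
  [0..0]={T0}  "a"  orig:{}
  [1..1]={T0}  "a"  orig:{}
  [2..2]={T0}  "a"  orig:{}
  [3..3]={T1}  "b"  orig:{}
  [0..1]={A}  "aa"
  [1..2]={A}  "aa"
  [2..3]={X4}  "ab"  orig:{}
  [0..2]=∅  "aaa"
  [1..3]=∅  "aab"
  [0..3]={S}  "aaab"

S ∈ T[0,3] ⇒ YES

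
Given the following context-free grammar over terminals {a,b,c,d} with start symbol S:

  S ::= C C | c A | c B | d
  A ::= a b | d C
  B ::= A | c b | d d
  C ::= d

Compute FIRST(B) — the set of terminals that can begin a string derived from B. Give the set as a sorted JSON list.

FIRST sets, iterate to fixpoint:
round 1:
  A via A→a b: +{a}
  A via A→d C: +{d}
  B via B→A: +{a,d}
  B via B→c b: +{c}
  C via C→d: +{d}
  S via S→C C: +{d}
  S via S→c A: +{c}
  FIRST[S]={c,d}  FIRST[A]={a,d}  FIRST[B]={a,c,d}  FIRST[C]={d}
round 2: done
  FIRST[S]={c,d}  FIRST[A]={a,d}  FIRST[B]={a,c,d}  FIRST[C]={d}

FIRST(B) = ["a", "c", "d"]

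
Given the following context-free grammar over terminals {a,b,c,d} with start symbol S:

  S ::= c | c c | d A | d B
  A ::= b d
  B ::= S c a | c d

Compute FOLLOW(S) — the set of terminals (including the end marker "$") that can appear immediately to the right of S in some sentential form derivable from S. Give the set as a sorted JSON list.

FIRST sets, iterate to fixpoint:
pass 1:
  A via A→b d: +{b}
  B via B→c d: +{c}
  S via S→c: +{c}
  S via S→d A: +{d}
  FIRST[S]={c,d}  FIRST[A]={b}  FIRST[B]={c}
pass 2:
  B via B→S c a: +{d}
  FIRST[S]={c,d}  FIRST[A]={b}  FIRST[B]={c,d}
pass 3: done
  FIRST[S]={c,d}  FIRST[A]={b}  FIRST[B]={c,d}

Compute FOLLOW by fixpoint:
seed FOLLOW(S) with $
[1]
  B→S c a: FOLLOW(S) ⊇ FIRST(c) = {c}; new: +{c}
  S→d A: FOLLOW(A) ⊇ FOLLOW(S) ⊇ {$,c}; new: +{$,c}
  S→d B: FOLLOW(B) ⊇ FOLLOW(S) ⊇ {$,c}; new: +{$,c}
  FOLLOW(S)={$,c}  FOLLOW(A)={$,c}  FOLLOW(B)={$,c}
[2] (no change)
  FOLLOW(S)={$,c}  FOLLOW(A)={$,c}  FOLLOW(B)={$,c}

FOLLOW(S) = ["$", "c"]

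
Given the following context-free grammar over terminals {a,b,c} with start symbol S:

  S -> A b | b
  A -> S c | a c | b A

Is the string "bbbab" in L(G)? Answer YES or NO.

CNF form of G:
  S -> A T2 | b
  A -> S T0 | T1 T0 | T2 A
  T0 -> c
  T1 -> a
  T2 -> b

CYK fill:
  [0..0]={S,T2}  "b"  orig:{S}
  [1..1]={S,T2}  "b"  orig:{S}
  [2..2]={S,T2}  "b"  orig:{S}
  [3..3]={T1}  "a"  orig:{}
  [4..4]={S,T2}  "b"  orig:{S}
  [0..1]=∅  "bb"
  [1..2]=∅  "bb"
  [2..3]=∅  "ba"
  [3..4]=∅  "ab"
  [0..2]=∅  "bbb"
  [1..3]=∅  "bba"
  [2..4]=∅  "bab"
  [0..3]=∅  "bbba"
  [1..4]=∅  "bbab"
  [0..4]=∅  "bbbab"

S ∉ T[0,4] ⇒ NO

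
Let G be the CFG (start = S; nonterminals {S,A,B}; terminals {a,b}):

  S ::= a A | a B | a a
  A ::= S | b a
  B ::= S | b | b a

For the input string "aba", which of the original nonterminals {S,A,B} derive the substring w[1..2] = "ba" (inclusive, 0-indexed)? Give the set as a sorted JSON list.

Convert to CNF:
  S -> T0 A | T0 B | T0 T0
  A -> T0 A | T0 B | T0 T0 | T1 T0
  B -> T0 A | T0 B | T0 T0 | T1 T0 | b
  T0 -> a
  T1 -> b

Fill CYK table bottom-up (cells [i..j] with 1 ≤ i ≤ j ≤ 2 only):
  [1..1]={B,T1}  "b"  orig:{B}
  [2..2]={T0}  "a"  orig:{}
  [1..2]={A,B}  "ba"

Original NTs in T[1,2] deriving "ba": ["A", "B"]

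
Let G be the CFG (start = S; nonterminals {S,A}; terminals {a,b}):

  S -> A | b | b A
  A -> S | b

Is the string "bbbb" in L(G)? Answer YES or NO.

CNF form of G:
  S -> T0 A | b
  A -> T0 A | b
  T0 -> b

CYK fill:
  cell(0,0) b: {A,S,T0}  orig:{A,S}
  cell(1,1) b: {A,S,T0}  orig:{A,S}
  cell(2,2) b: {A,S,T0}  orig:{A,S}
  cell(3,3) b: {A,S,T0}  orig:{A,S}
  cell(0,1) bb: {A,S}
  cell(1,2) bb: {A,S}
  cell(2,3) bb: {A,S}
  cell(0,2) bbb: {A,S}
  cell(1,3) bbb: {A,S}
  cell(0,3) bbbb: {A,S}

S ∈ T[0,3] ⇒ YES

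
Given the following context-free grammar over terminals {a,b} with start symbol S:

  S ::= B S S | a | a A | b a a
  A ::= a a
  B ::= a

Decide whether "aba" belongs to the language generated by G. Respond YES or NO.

Convert to CNF:
  S -> B X2 | T0 A | T1 X3 | a
  A -> T0 T0
  B -> a
  T0 -> a
  T1 -> b
  X2 -> S S
  X3 -> T0 T0

CYK table (by increasing span):
  [0..0]={B,S,T0}  "a"  orig:{B,S}
  [1..1]={T1}  "b"  orig:{}
  [2..2]={B,S,T0}  "a"  orig:{B,S}
  [0..1]=∅  "ab"
  [1..2]=∅  "ba"
  [0..2]=∅  "aba"

S ∉ T[0,2] ⇒ NO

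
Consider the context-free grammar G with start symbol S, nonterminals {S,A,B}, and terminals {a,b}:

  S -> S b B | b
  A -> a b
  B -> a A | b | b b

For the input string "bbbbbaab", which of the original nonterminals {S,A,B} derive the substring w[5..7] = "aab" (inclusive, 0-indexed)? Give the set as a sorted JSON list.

CNF form of G:
  S -> S X2 | b
  A -> T0 T1
  B -> T0 A | T1 T1 | b
  T0 -> a
  T1 -> b
  X2 -> T1 B

Fill CYK table bottom-up, restricted to cells inside w[5..7]:
  T[5,5] 'a' = {T0}  orig:{}
  T[6,6] 'a' = {T0}  orig:{}
  T[7,7] 'b' = {B,S,T1}  orig:{B,S}
  T[5,6] 'aa' = ∅
  T[6,7] 'ab' = {A}
  T[5,7] 'aab' = {B}

Original NTs in T[5,7] deriving "aab": ["B"]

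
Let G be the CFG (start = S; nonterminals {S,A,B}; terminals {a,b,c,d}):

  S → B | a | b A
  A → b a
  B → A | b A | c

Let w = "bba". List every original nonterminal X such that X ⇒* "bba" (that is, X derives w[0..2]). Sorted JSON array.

Convert to CNF:
  S -> T0 A | T0 T1 | a | c
  A -> T0 T1
  B -> T0 A | T0 T1 | c
  T0 -> b
  T1 -> a

CYK table (by increasing span) — only the sub-triangle for w[0..2]:
  cell(0,0) b: {T0}  orig:{}
  cell(1,1) b: {T0}  orig:{}
  cell(2,2) a: {S,T1}  orig:{S}
  cell(0,1) bb: ∅
  cell(1,2) ba: {A,B,S}
  cell(0,2) bba: {B,S}

Original NTs in T[0,2] deriving "bba": ["B", "S"]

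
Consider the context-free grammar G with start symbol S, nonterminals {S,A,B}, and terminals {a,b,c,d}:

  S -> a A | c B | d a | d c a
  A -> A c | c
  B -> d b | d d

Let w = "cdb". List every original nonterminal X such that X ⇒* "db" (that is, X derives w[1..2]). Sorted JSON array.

Convert to CNF:
  S -> T0 B | T1 T3 | T1 X4 | T3 A
  A -> A T0 | c
  B -> T1 T1 | T1 T2
  T0 -> c
  T1 -> d
  T2 -> b
  T3 -> a
  X4 -> T0 T3

CYK table (by increasing span), restricted to cells inside w[1..2]:
  [1..1]={T1}  "d"  orig:{}
  [2..2]={T2}  "b"  orig:{}
  [1..2]={B}  "db"

Original NTs in T[1,2] deriving "db": ["B"]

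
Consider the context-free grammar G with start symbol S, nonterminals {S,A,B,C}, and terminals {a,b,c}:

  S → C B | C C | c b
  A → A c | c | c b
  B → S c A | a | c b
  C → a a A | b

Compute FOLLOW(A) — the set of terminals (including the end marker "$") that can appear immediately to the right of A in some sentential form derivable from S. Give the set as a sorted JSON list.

FIRST sets, iterate to fixpoint:
[1]
  A via A→c: +{c}
  B via B→a: +{a}
  B via B→c b: +{c}
  C via C→a a A: +{a}
  C via C→b: +{b}
  S via S→C B: +{a,b}
  S via S→c b: +{c}
  FIRST(S)={a,b,c}  FIRST(A)={c}  FIRST(B)={a,c}  FIRST(C)={a,b}
[2]
  B via B→S c A: +{b}
  FIRST(S)={a,b,c}  FIRST(A)={c}  FIRST(B)={a,b,c}  FIRST(C)={a,b}
[3] (stable)
  FIRST(S)={a,b,c}  FIRST(A)={c}  FIRST(B)={a,b,c}  FIRST(C)={a,b}

FOLLOW iteration:
initialize: $ ∈ FOLLOW(S)
iter 1:
  A→A c: FOLLOW(A) ⊇ FIRST(c) = {c}; new: +{c}
  B→S c A: FOLLOW(S) ⊇ FIRST(c) = {c}; new: +{c}
  S→C B: FOLLOW(C) ⊇ FIRST(B) = {a,b,c}; new: +{a,b,c}
  S→C B: FOLLOW(B) ⊇ FOLLOW(S) ⊇ {$,c}; new: +{$,c}
  S→C C: FOLLOW(C) ⊇ FOLLOW(S) ⊇ {$,c}; new: +{$}
  S: {$,c}  A: {c}  B: {$,c}  C: {$,a,b,c}
iter 2:
  B→S c A: FOLLOW(A) ⊇ FOLLOW(B) ⊇ {$,c}; new: +{$}
  C→a a A: FOLLOW(A) ⊇ FOLLOW(C) ⊇ {$,a,b,c}; new: +{a,b}
  S: {$,c}  A: {$,a,b,c}  B: {$,c}  C: {$,a,b,c}
iter 3: — fixpoint
  S: {$,c}  A: {$,a,b,c}  B: {$,c}  C: {$,a,b,c}

FOLLOW(A) = ["$", "a", "b", "c"]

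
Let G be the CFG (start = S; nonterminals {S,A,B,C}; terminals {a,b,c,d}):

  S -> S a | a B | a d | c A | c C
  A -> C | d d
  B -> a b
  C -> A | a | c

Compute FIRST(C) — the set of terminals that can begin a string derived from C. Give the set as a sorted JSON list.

FIRST sets, iterate to fixpoint:
iter 1:
  A via A→d d: +{d}
  B via B→a b: +{a}
  C via C→A: +{d}
  C via C→a: +{a}
  C via C→c: +{c}
  S via S→a B: +{a}
  S via S→c A: +{c}
  FIRST[S]={a,c}  FIRST[A]={d}  FIRST[B]={a}  FIRST[C]={a,c,d}
iter 2:
  A via A→C: +{a,c}
  FIRST[S]={a,c}  FIRST[A]={a,c,d}  FIRST[B]={a}  FIRST[C]={a,c,d}
iter 3: (no change)
  FIRST[S]={a,c}  FIRST[A]={a,c,d}  FIRST[B]={a}  FIRST[C]={a,c,d}

FIRST(C) = ["a", "c", "d"]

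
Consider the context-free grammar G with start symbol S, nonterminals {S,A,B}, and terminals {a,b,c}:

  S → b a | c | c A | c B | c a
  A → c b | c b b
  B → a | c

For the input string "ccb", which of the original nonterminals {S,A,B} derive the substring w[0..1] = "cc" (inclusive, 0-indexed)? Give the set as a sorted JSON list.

Convert to CNF:
  S -> T0 A | T0 B | T0 T2 | T1 T2 | c
  A -> T0 T1 | T0 X3
  B -> a | c
  T0 -> c
  T1 -> b
  T2 -> a
  X3 -> T1 T1

Fill CYK table bottom-up — only the sub-triangle for w[0..1]:
  T[0,0] 'c' = {B,S,T0}  orig:{B,S}
  T[1,1] 'c' = {B,S,T0}  orig:{B,S}
  T[0,1] 'cc' = {S}

Original NTs in T[0,1] deriving "cc": ["S"]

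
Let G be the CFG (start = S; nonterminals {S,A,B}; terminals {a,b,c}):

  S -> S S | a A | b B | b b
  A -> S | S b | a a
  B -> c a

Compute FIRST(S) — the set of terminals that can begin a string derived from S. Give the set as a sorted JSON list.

FIRST sets, iterate to fixpoint:
iter 1:
  A via A→a a: +{a}
  B via B→c a: +{c}
  S via S→a A: +{a}
  S via S→b B: +{b}
  FIRST(S)={a,b}  FIRST(A)={a}  FIRST(B)={c}
iter 2:
  A via A→S: +{b}
  FIRST(S)={a,b}  FIRST(A)={a,b}  FIRST(B)={c}
iter 3: (stable)
  FIRST(S)={a,b}  FIRST(A)={a,b}  FIRST(B)={c}

FIRST(S) = ["a", "b"]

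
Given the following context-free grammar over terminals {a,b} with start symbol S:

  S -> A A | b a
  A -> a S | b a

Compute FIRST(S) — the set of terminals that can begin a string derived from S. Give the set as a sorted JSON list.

FIRST iteration:
iter 1:
  A via A→a S: +{a}
  A via A→b a: +{b}
  S via S→A A: +{a,b}
  FIRST(S)={a,b}  FIRST(A)={a,b}
iter 2: (stable)
  FIRST(S)={a,b}  FIRST(A)={a,b}

FIRST(S) = ["a", "b"]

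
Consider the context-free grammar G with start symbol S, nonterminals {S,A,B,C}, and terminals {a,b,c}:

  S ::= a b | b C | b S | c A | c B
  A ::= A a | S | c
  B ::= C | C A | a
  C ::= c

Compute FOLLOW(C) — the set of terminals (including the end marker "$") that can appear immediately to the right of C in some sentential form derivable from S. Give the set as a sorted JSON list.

FIRST iteration:
[1]
  A via A→c: +{c}
  B via B→a: +{a}
  C via C→c: +{c}
  S via S→a b: +{a}
  S via S→b C: +{b}
  S via S→c A: +{c}
  FIRST(S)={a,b,c}  FIRST(A)={c}  FIRST(B)={a}  FIRST(C)={c}
[2]
  A via A→S: +{a,b}
  B via B→C: +{c}
  FIRST(S)={a,b,c}  FIRST(A)={a,b,c}  FIRST(B)={a,c}  FIRST(C)={c}
[3] (stable)
  FIRST(S)={a,b,c}  FIRST(A)={a,b,c}  FIRST(B)={a,c}  FIRST(C)={c}

Compute FOLLOW by fixpoint:
seed FOLLOW(S) with $
[1]
  A→A a: FOLLOW(A) ⊇ FIRST(a) = {a}; new: +{a}
  A→S: FOLLOW(S) ⊇ FOLLOW(A) ⊇ {a}; new: +{a}
  B→C A: FOLLOW(C) ⊇ FIRST(A) = {a,b,c}; new: +{a,b,c}
  S→b C: FOLLOW(C) ⊇ FOLLOW(S) ⊇ {$,a}; new: +{$}
  S→c A: FOLLOW(A) ⊇ FOLLOW(S) ⊇ {$,a}; new: +{$}
  S→c B: FOLLOW(B) ⊇ FOLLOW(S) ⊇ {$,a}; new: +{$,a}
  FOLLOW(S)={$,a}  FOLLOW(A)={$,a}  FOLLOW(B)={$,a}  FOLLOW(C)={$,a,b,c}
[2] — fixpoint
  FOLLOW(S)={$,a}  FOLLOW(A)={$,a}  FOLLOW(B)={$,a}  FOLLOW(C)={$,a,b,c}

FOLLOW(C) = ["$", "a", "b", "c"]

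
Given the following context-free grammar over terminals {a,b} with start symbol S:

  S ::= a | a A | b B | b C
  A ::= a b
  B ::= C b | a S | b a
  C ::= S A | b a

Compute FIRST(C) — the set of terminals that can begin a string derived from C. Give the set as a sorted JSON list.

FIRST iteration:
[1]
  A via A→a b: +{a}
  B via B→a S: +{a}
  B via B→b a: +{b}
  C via C→b a: +{b}
  S via S→a: +{a}
  S via S→b B: +{b}
  FIRST(S)={a,b}  FIRST(A)={a}  FIRST(B)={a,b}  FIRST(C)={b}
[2]
  C via C→S A: +{a}
  FIRST(S)={a,b}  FIRST(A)={a}  FIRST(B)={a,b}  FIRST(C)={a,b}
[3] (stable)
  FIRST(S)={a,b}  FIRST(A)={a}  FIRST(B)={a,b}  FIRST(C)={a,b}

FIRST(C) = ["a", "b"]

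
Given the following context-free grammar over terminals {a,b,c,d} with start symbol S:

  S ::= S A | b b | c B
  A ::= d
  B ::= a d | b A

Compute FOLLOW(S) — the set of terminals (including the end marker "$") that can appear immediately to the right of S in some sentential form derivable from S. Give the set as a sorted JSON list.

Compute FIRST by fixpoint:
iter 1:
  A via A→d: +{d}
  B via B→a d: +{a}
  B via B→b A: +{b}
  S via S→b b: +{b}
  S via S→c B: +{c}
  FIRST[S]={b,c}  FIRST[A]={d}  FIRST[B]={a,b}
iter 2: — fixpoint
  FIRST[S]={b,c}  FIRST[A]={d}  FIRST[B]={a,b}

FOLLOW sets:
seed FOLLOW(S) with $
[1]
  S→S A: FOLLOW(S) ⊇ FIRST(A) = {d}; new: +{d}
  S→S A: FOLLOW(A) ⊇ FOLLOW(S) ⊇ {$,d}; new: +{$,d}
  S→c B: FOLLOW(B) ⊇ FOLLOW(S) ⊇ {$,d}; new: +{$,d}
  FOLLOW[S]={$,d}  FOLLOW[A]={$,d}  FOLLOW[B]={$,d}
[2] (stable)
  FOLLOW[S]={$,d}  FOLLOW[A]={$,d}  FOLLOW[B]={$,d}

FOLLOW(S) = ["$", "d"]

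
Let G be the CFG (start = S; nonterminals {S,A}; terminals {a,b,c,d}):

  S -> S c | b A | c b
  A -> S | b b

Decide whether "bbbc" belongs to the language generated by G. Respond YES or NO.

Convert to CNF:
  S -> S T0 | T0 T1 | T1 A
  A -> S T0 | T0 T1 | T1 A | T1 T1
  T0 -> c
  T1 -> b

CYK table (by increasing span):
  [0..0]={T1}  "b"  orig:{}
  [1..1]={T1}  "b"  orig:{}
  [2..2]={T1}  "b"  orig:{}
  [3..3]={T0}  "c"  orig:{}
  [0..1]={A}  "bb"
  [1..2]={A}  "bb"
  [2..3]=∅  "bc"
  [0..2]={A,S}  "bbb"
  [1..3]=∅  "bbc"
  [0..3]={A,S}  "bbbc"

S ∈ T[0,3] ⇒ YES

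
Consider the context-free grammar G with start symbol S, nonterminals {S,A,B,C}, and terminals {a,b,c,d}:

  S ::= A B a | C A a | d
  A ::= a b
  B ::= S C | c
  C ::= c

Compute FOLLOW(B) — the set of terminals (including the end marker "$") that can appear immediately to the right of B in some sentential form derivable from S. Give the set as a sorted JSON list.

Compute FIRST by fixpoint:
round 1:
  A via A→a b: +{a}
  B via B→c: +{c}
  C via C→c: +{c}
  S via S→A B a: +{a}
  S via S→C A a: +{c}
  S via S→d: +{d}
  FIRST(S)={a,c,d}  FIRST(A)={a}  FIRST(B)={c}  FIRST(C)={c}
round 2:
  B via B→S C: +{a,d}
  FIRST(S)={a,c,d}  FIRST(A)={a}  FIRST(B)={a,c,d}  FIRST(C)={c}
round 3: — fixpoint
  FIRST(S)={a,c,d}  FIRST(A)={a}  FIRST(B)={a,c,d}  FIRST(C)={c}

Compute FOLLOW by fixpoint:
initialize: $ ∈ FOLLOW(S)
round 1:
  B→S C: FOLLOW(S) ⊇ FIRST(C) = {c}; new: +{c}
  S→A B a: FOLLOW(A) ⊇ FIRST(B) = {a,c,d}; new: +{a,c,d}
  S→A B a: FOLLOW(B) ⊇ FIRST(a) = {a}; new: +{a}
  S→C A a: FOLLOW(C) ⊇ FIRST(A) = {a}; new: +{a}
  S: {$,c}  A: {a,c,d}  B: {a}  C: {a}
round 2: (no change)
  S: {$,c}  A: {a,c,d}  B: {a}  C: {a}

FOLLOW(B) = ["a"]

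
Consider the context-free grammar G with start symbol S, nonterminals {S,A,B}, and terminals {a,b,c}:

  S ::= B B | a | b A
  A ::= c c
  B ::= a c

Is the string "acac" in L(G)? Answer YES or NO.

CNF form of G:
  S -> B B | T2 A | a
  A -> T0 T0
  B -> T1 T0
  T0 -> c
  T1 -> a
  T2 -> b

CYK fill:
  [0..0]={S,T1}  "a"  orig:{S}
  [1..1]={T0}  "c"  orig:{}
  [2..2]={S,T1}  "a"  orig:{S}
  [3..3]={T0}  "c"  orig:{}
  [0..1]={B}  "ac"
  [1..2]=∅  "ca"
  [2..3]={B}  "ac"
  [0..2]=∅  "aca"
  [1..3]=∅  "cac"
  [0..3]={S}  "acac"

S ∈ T[0,3] ⇒ YES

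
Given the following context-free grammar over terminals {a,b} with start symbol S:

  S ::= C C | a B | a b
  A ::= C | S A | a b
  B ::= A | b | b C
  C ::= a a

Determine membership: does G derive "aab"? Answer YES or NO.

CNF form of G:
  S -> C C | T0 B | T0 T1
  A -> S A | T0 T0 | T0 T1
  B -> S A | T0 T0 | T0 T1 | T1 C | b
  C -> T0 T0
  T0 -> a
  T1 -> b

Fill CYK table bottom-up:
  cell(0,0) a: {T0}  orig:{}
  cell(1,1) a: {T0}  orig:{}
  cell(2,2) b: {B,T1}  orig:{B}
  cell(0,1) aa: {A,B,C}
  cell(1,2) ab: {A,B,S}
  cell(0,2) aab: {S}

S ∈ T[0,2] ⇒ YES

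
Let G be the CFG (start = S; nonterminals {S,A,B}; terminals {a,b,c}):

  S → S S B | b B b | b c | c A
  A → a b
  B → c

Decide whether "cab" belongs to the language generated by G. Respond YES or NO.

Convert to CNF:
  S -> S X3 | T1 T2 | T1 X4 | T2 A
  A -> T0 T1
  B -> c
  T0 -> a
  T1 -> b
  T2 -> c
  X3 -> S B
  X4 -> B T1

Fill CYK table bottom-up:
  [0..0]={B,T2}  "c"  orig:{B}
  [1..1]={T0}  "a"  orig:{}
  [2..2]={T1}  "b"  orig:{}
  [0..1]=∅  "ca"
  [1..2]={A}  "ab"
  [0..2]={S}  "cab"

S ∈ T[0,2] ⇒ YES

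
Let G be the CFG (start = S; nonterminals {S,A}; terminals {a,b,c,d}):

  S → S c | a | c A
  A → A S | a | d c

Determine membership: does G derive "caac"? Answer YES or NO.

Convert to CNF:
  S -> S T1 | T1 A | a
  A -> A S | T0 T1 | a
  T0 -> d
  T1 -> c

CYK table (by increasing span):
  cell(0,0) c: {T1}  orig:{}
  cell(1,1) a: {A,S}
  cell(2,2) a: {A,S}
  cell(3,3) c: {T1}  orig:{}
  cell(0,1) ca: {S}
  cell(1,2) aa: {A}
  cell(2,3) ac: {S}
  cell(0,2) caa: {S}
  cell(1,3) aac: {A}
  cell(0,3) caac: {S}

S ∈ T[0,3] ⇒ YES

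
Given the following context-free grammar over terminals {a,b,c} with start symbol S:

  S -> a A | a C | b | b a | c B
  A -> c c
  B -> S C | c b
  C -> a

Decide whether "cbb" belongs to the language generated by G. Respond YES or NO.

CNF form of G:
  S -> T0 B | T1 T2 | T2 A | T2 C | b
  A -> T0 T0
  B -> S C | T0 T1
  C -> a
  T0 -> c
  T1 -> b
  T2 -> a

Fill CYK table bottom-up:
  cell(0,0) c: {T0}  orig:{}
  cell(1,1) b: {S,T1}  orig:{S}
  cell(2,2) b: {S,T1}  orig:{S}
  cell(0,1) cb: {B}
  cell(1,2) bb: ∅
  cell(0,2) cbb: ∅

S ∉ T[0,2] ⇒ NO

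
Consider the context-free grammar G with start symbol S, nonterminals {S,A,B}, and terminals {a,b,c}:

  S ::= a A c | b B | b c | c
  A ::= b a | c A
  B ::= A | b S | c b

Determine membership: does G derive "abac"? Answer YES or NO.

Convert to CNF:
  S -> T0 B | T0 T2 | T1 X3 | c
  A -> T0 T1 | T2 A
  B -> T0 S | T0 T1 | T2 A | T2 T0
  T0 -> b
  T1 -> a
  T2 -> c
  X3 -> A T2

CYK table (by increasing span):
  [0..0]={T1}  "a"  orig:{}
  [1..1]={T0}  "b"  orig:{}
  [2..2]={T1}  "a"  orig:{}
  [3..3]={S,T2}  "c"  orig:{S}
  [0..1]=∅  "ab"
  [1..2]={A,B}  "ba"
  [2..3]=∅  "ac"
  [0..2]=∅  "aba"
  [1..3]={X3}  "bac"  orig:{}
  [0..3]={S}  "abac"

S ∈ T[0,3] ⇒ YES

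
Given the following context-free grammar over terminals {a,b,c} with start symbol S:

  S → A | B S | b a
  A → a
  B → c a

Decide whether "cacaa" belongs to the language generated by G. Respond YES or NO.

Convert to CNF:
  S -> B S | T2 T1 | a
  A -> a
  B -> T0 T1
  T0 -> c
  T1 -> a
  T2 -> b

CYK fill:
  [0..0]={T0}  "c"  orig:{}
  [1..1]={A,S,T1}  "a"  orig:{A,S}
  [2..2]={T0}  "c"  orig:{}
  [3..3]={A,S,T1}  "a"  orig:{A,S}
  [4..4]={A,S,T1}  "a"  orig:{A,S}
  [0..1]={B}  "ca"
  [1..2]=∅  "ac"
  [2..3]={B}  "ca"
  [3..4]=∅  "aa"
  [0..2]=∅  "cac"
  [1..3]=∅  "aca"
  [2..4]={S}  "caa"
  [0..3]=∅  "caca"
  [1..4]=∅  "acaa"
  [0..4]={S}  "cacaa"

S ∈ T[0,4] ⇒ YES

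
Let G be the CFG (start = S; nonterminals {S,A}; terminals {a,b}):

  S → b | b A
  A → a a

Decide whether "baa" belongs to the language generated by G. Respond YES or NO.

Convert to CNF:
  S -> T1 A | b
  A -> T0 T0
  T0 -> a
  T1 -> b

Fill CYK table bottom-up:
  T[0,0] 'b' = {S,T1}  orig:{S}
  T[1,1] 'a' = {T0}  orig:{}
  T[2,2] 'a' = {T0}  orig:{}
  T[0,1] 'ba' = ∅
  T[1,2] 'aa' = {A}
  T[0,2] 'baa' = {S}

S ∈ T[0,2] ⇒ YES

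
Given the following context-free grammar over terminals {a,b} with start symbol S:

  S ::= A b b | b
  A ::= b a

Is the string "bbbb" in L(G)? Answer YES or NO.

Convert to CNF:
  S -> A X2 | b
  A -> T0 T1
  T0 -> b
  T1 -> a
  X2 -> T0 T0

CYK fill:
  cell(0,0) b: {S,T0}  orig:{S}
  cell(1,1) b: {S,T0}  orig:{S}
  cell(2,2) b: {S,T0}  orig:{S}
  cell(3,3) b: {S,T0}  orig:{S}
  cell(0,1) bb: {X2}  orig:{}
  cell(1,2) bb: {X2}  orig:{}
  cell(2,3) bb: {X2}  orig:{}
  cell(0,2) bbb: ∅
  cell(1,3) bbb: ∅
  cell(0,3) bbbb: ∅

S ∉ T[0,3] ⇒ NO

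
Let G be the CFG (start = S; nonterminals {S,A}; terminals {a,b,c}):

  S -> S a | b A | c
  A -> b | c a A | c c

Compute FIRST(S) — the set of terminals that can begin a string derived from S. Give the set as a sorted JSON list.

FIRST iteration:
iter 1:
  A via A→b: +{b}
  A via A→c a A: +{c}
  S via S→b A: +{b}
  S via S→c: +{c}
  S: {b,c}  A: {b,c}
iter 2: (stable)
  S: {b,c}  A: {b,c}

FIRST(S) = ["b", "c"]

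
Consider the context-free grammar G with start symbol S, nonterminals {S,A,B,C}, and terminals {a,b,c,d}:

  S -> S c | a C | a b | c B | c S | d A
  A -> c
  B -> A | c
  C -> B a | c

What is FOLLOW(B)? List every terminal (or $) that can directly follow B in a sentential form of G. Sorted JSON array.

Compute FIRST by fixpoint:
iter 1:
  A via A→c: +{c}
  B via B→A: +{c}
  C via C→B a: +{c}
  S via S→a C: +{a}
  S via S→c B: +{c}
  S via S→d A: +{d}
  FIRST(S)={a,c,d}  FIRST(A)={c}  FIRST(B)={c}  FIRST(C)={c}
iter 2: (stable)
  FIRST(S)={a,c,d}  FIRST(A)={c}  FIRST(B)={c}  FIRST(C)={c}

FOLLOW sets:
FOLLOW(S) := {$}
[1]
  C→B a: FOLLOW(B) ⊇ FIRST(a) = {a}; new: +{a}
  S→S c: FOLLOW(S) ⊇ FIRST(c) = {c}; new: +{c}
  S→a C: FOLLOW(C) ⊇ FOLLOW(S) ⊇ {$,c}; new: +{$,c}
  S→c B: FOLLOW(B) ⊇ FOLLOW(S) ⊇ {$,c}; new: +{$,c}
  S→d A: FOLLOW(A) ⊇ FOLLOW(S) ⊇ {$,c}; new: +{$,c}
  FOLLOW(S)={$,c}  FOLLOW(A)={$,c}  FOLLOW(B)={$,a,c}  FOLLOW(C)={$,c}
[2]
  B→A: FOLLOW(A) ⊇ FOLLOW(B) ⊇ {$,a,c}; new: +{a}
  FOLLOW(S)={$,c}  FOLLOW(A)={$,a,c}  FOLLOW(B)={$,a,c}  FOLLOW(C)={$,c}
[3] (stable)
  FOLLOW(S)={$,c}  FOLLOW(A)={$,a,c}  FOLLOW(B)={$,a,c}  FOLLOW(C)={$,c}

FOLLOW(B) = ["$", "a", "c"]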